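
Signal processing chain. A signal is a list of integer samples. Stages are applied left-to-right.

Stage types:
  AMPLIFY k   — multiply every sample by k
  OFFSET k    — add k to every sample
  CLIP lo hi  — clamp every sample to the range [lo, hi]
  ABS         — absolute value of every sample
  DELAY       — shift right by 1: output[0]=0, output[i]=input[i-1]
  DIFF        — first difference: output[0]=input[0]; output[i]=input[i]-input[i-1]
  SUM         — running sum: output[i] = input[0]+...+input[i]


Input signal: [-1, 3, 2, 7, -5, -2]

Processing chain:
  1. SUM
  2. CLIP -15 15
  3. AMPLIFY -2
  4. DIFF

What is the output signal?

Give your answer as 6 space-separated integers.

Answer: 2 -6 -4 -14 10 4

Derivation:
Input: [-1, 3, 2, 7, -5, -2]
Stage 1 (SUM): sum[0..0]=-1, sum[0..1]=2, sum[0..2]=4, sum[0..3]=11, sum[0..4]=6, sum[0..5]=4 -> [-1, 2, 4, 11, 6, 4]
Stage 2 (CLIP -15 15): clip(-1,-15,15)=-1, clip(2,-15,15)=2, clip(4,-15,15)=4, clip(11,-15,15)=11, clip(6,-15,15)=6, clip(4,-15,15)=4 -> [-1, 2, 4, 11, 6, 4]
Stage 3 (AMPLIFY -2): -1*-2=2, 2*-2=-4, 4*-2=-8, 11*-2=-22, 6*-2=-12, 4*-2=-8 -> [2, -4, -8, -22, -12, -8]
Stage 4 (DIFF): s[0]=2, -4-2=-6, -8--4=-4, -22--8=-14, -12--22=10, -8--12=4 -> [2, -6, -4, -14, 10, 4]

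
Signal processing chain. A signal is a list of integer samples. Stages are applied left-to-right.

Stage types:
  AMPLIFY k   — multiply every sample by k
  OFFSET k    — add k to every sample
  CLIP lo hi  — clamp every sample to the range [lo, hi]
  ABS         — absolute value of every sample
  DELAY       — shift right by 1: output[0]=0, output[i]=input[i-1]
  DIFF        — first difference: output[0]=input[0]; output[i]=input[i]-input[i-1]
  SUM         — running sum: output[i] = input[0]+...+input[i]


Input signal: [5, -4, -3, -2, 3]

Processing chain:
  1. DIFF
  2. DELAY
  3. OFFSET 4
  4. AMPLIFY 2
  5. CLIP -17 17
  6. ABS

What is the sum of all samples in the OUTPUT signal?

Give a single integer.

Answer: 55

Derivation:
Input: [5, -4, -3, -2, 3]
Stage 1 (DIFF): s[0]=5, -4-5=-9, -3--4=1, -2--3=1, 3--2=5 -> [5, -9, 1, 1, 5]
Stage 2 (DELAY): [0, 5, -9, 1, 1] = [0, 5, -9, 1, 1] -> [0, 5, -9, 1, 1]
Stage 3 (OFFSET 4): 0+4=4, 5+4=9, -9+4=-5, 1+4=5, 1+4=5 -> [4, 9, -5, 5, 5]
Stage 4 (AMPLIFY 2): 4*2=8, 9*2=18, -5*2=-10, 5*2=10, 5*2=10 -> [8, 18, -10, 10, 10]
Stage 5 (CLIP -17 17): clip(8,-17,17)=8, clip(18,-17,17)=17, clip(-10,-17,17)=-10, clip(10,-17,17)=10, clip(10,-17,17)=10 -> [8, 17, -10, 10, 10]
Stage 6 (ABS): |8|=8, |17|=17, |-10|=10, |10|=10, |10|=10 -> [8, 17, 10, 10, 10]
Output sum: 55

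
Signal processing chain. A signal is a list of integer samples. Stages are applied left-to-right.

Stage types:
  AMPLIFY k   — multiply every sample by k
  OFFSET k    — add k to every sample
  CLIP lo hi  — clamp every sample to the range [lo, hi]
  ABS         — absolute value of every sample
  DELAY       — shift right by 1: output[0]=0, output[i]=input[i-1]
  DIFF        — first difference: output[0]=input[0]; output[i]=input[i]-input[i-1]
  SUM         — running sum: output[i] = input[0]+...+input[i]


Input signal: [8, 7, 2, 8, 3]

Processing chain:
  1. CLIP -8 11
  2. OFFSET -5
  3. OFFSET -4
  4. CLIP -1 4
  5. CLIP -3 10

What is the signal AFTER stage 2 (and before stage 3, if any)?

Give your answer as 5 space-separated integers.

Answer: 3 2 -3 3 -2

Derivation:
Input: [8, 7, 2, 8, 3]
Stage 1 (CLIP -8 11): clip(8,-8,11)=8, clip(7,-8,11)=7, clip(2,-8,11)=2, clip(8,-8,11)=8, clip(3,-8,11)=3 -> [8, 7, 2, 8, 3]
Stage 2 (OFFSET -5): 8+-5=3, 7+-5=2, 2+-5=-3, 8+-5=3, 3+-5=-2 -> [3, 2, -3, 3, -2]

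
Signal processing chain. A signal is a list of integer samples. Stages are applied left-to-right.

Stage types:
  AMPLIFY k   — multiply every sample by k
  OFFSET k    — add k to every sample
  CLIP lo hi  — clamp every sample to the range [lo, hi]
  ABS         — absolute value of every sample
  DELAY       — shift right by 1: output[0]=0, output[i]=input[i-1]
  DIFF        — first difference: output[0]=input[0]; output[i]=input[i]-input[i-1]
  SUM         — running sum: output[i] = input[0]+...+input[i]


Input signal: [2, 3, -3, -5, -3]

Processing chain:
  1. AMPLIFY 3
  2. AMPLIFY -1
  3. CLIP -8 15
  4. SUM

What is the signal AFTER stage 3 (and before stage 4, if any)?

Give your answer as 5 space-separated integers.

Input: [2, 3, -3, -5, -3]
Stage 1 (AMPLIFY 3): 2*3=6, 3*3=9, -3*3=-9, -5*3=-15, -3*3=-9 -> [6, 9, -9, -15, -9]
Stage 2 (AMPLIFY -1): 6*-1=-6, 9*-1=-9, -9*-1=9, -15*-1=15, -9*-1=9 -> [-6, -9, 9, 15, 9]
Stage 3 (CLIP -8 15): clip(-6,-8,15)=-6, clip(-9,-8,15)=-8, clip(9,-8,15)=9, clip(15,-8,15)=15, clip(9,-8,15)=9 -> [-6, -8, 9, 15, 9]

Answer: -6 -8 9 15 9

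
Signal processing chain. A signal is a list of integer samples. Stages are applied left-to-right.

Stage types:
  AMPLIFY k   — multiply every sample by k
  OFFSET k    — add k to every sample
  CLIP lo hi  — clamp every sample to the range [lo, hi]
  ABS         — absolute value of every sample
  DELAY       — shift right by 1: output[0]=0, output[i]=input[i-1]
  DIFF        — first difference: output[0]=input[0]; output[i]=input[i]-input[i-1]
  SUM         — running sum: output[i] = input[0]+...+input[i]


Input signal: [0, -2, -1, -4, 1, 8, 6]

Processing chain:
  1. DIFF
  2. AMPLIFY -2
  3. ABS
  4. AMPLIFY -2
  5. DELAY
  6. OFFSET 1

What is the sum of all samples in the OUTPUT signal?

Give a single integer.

Input: [0, -2, -1, -4, 1, 8, 6]
Stage 1 (DIFF): s[0]=0, -2-0=-2, -1--2=1, -4--1=-3, 1--4=5, 8-1=7, 6-8=-2 -> [0, -2, 1, -3, 5, 7, -2]
Stage 2 (AMPLIFY -2): 0*-2=0, -2*-2=4, 1*-2=-2, -3*-2=6, 5*-2=-10, 7*-2=-14, -2*-2=4 -> [0, 4, -2, 6, -10, -14, 4]
Stage 3 (ABS): |0|=0, |4|=4, |-2|=2, |6|=6, |-10|=10, |-14|=14, |4|=4 -> [0, 4, 2, 6, 10, 14, 4]
Stage 4 (AMPLIFY -2): 0*-2=0, 4*-2=-8, 2*-2=-4, 6*-2=-12, 10*-2=-20, 14*-2=-28, 4*-2=-8 -> [0, -8, -4, -12, -20, -28, -8]
Stage 5 (DELAY): [0, 0, -8, -4, -12, -20, -28] = [0, 0, -8, -4, -12, -20, -28] -> [0, 0, -8, -4, -12, -20, -28]
Stage 6 (OFFSET 1): 0+1=1, 0+1=1, -8+1=-7, -4+1=-3, -12+1=-11, -20+1=-19, -28+1=-27 -> [1, 1, -7, -3, -11, -19, -27]
Output sum: -65

Answer: -65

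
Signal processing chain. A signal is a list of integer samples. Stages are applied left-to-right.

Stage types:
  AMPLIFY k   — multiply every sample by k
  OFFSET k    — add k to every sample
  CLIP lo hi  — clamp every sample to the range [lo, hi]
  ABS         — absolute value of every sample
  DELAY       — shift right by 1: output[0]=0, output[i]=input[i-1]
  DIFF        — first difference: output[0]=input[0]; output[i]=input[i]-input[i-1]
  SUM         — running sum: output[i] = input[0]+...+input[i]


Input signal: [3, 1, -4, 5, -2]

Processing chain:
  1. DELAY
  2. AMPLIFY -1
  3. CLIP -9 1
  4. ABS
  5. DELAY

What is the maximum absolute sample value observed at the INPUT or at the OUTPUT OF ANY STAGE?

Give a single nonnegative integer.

Answer: 5

Derivation:
Input: [3, 1, -4, 5, -2] (max |s|=5)
Stage 1 (DELAY): [0, 3, 1, -4, 5] = [0, 3, 1, -4, 5] -> [0, 3, 1, -4, 5] (max |s|=5)
Stage 2 (AMPLIFY -1): 0*-1=0, 3*-1=-3, 1*-1=-1, -4*-1=4, 5*-1=-5 -> [0, -3, -1, 4, -5] (max |s|=5)
Stage 3 (CLIP -9 1): clip(0,-9,1)=0, clip(-3,-9,1)=-3, clip(-1,-9,1)=-1, clip(4,-9,1)=1, clip(-5,-9,1)=-5 -> [0, -3, -1, 1, -5] (max |s|=5)
Stage 4 (ABS): |0|=0, |-3|=3, |-1|=1, |1|=1, |-5|=5 -> [0, 3, 1, 1, 5] (max |s|=5)
Stage 5 (DELAY): [0, 0, 3, 1, 1] = [0, 0, 3, 1, 1] -> [0, 0, 3, 1, 1] (max |s|=3)
Overall max amplitude: 5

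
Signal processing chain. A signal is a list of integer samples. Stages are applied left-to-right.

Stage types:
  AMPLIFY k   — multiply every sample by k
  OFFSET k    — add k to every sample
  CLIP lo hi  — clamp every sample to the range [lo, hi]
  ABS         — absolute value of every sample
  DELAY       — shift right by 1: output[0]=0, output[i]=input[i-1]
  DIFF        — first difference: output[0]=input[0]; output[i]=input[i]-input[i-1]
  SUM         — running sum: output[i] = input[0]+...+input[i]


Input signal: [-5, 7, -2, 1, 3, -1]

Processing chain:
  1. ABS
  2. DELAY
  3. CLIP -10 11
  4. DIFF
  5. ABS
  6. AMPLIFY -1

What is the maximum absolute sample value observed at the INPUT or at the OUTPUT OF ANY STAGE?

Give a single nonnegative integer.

Answer: 7

Derivation:
Input: [-5, 7, -2, 1, 3, -1] (max |s|=7)
Stage 1 (ABS): |-5|=5, |7|=7, |-2|=2, |1|=1, |3|=3, |-1|=1 -> [5, 7, 2, 1, 3, 1] (max |s|=7)
Stage 2 (DELAY): [0, 5, 7, 2, 1, 3] = [0, 5, 7, 2, 1, 3] -> [0, 5, 7, 2, 1, 3] (max |s|=7)
Stage 3 (CLIP -10 11): clip(0,-10,11)=0, clip(5,-10,11)=5, clip(7,-10,11)=7, clip(2,-10,11)=2, clip(1,-10,11)=1, clip(3,-10,11)=3 -> [0, 5, 7, 2, 1, 3] (max |s|=7)
Stage 4 (DIFF): s[0]=0, 5-0=5, 7-5=2, 2-7=-5, 1-2=-1, 3-1=2 -> [0, 5, 2, -5, -1, 2] (max |s|=5)
Stage 5 (ABS): |0|=0, |5|=5, |2|=2, |-5|=5, |-1|=1, |2|=2 -> [0, 5, 2, 5, 1, 2] (max |s|=5)
Stage 6 (AMPLIFY -1): 0*-1=0, 5*-1=-5, 2*-1=-2, 5*-1=-5, 1*-1=-1, 2*-1=-2 -> [0, -5, -2, -5, -1, -2] (max |s|=5)
Overall max amplitude: 7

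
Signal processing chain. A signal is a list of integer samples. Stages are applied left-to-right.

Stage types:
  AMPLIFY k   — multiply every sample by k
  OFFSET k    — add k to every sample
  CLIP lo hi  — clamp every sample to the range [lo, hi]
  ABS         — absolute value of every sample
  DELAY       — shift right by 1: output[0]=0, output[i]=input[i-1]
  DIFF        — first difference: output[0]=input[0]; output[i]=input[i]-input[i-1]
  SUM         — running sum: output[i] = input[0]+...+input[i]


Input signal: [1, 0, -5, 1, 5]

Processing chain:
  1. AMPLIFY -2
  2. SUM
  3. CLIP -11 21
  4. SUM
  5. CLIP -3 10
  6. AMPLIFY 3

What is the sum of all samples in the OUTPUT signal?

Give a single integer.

Answer: 45

Derivation:
Input: [1, 0, -5, 1, 5]
Stage 1 (AMPLIFY -2): 1*-2=-2, 0*-2=0, -5*-2=10, 1*-2=-2, 5*-2=-10 -> [-2, 0, 10, -2, -10]
Stage 2 (SUM): sum[0..0]=-2, sum[0..1]=-2, sum[0..2]=8, sum[0..3]=6, sum[0..4]=-4 -> [-2, -2, 8, 6, -4]
Stage 3 (CLIP -11 21): clip(-2,-11,21)=-2, clip(-2,-11,21)=-2, clip(8,-11,21)=8, clip(6,-11,21)=6, clip(-4,-11,21)=-4 -> [-2, -2, 8, 6, -4]
Stage 4 (SUM): sum[0..0]=-2, sum[0..1]=-4, sum[0..2]=4, sum[0..3]=10, sum[0..4]=6 -> [-2, -4, 4, 10, 6]
Stage 5 (CLIP -3 10): clip(-2,-3,10)=-2, clip(-4,-3,10)=-3, clip(4,-3,10)=4, clip(10,-3,10)=10, clip(6,-3,10)=6 -> [-2, -3, 4, 10, 6]
Stage 6 (AMPLIFY 3): -2*3=-6, -3*3=-9, 4*3=12, 10*3=30, 6*3=18 -> [-6, -9, 12, 30, 18]
Output sum: 45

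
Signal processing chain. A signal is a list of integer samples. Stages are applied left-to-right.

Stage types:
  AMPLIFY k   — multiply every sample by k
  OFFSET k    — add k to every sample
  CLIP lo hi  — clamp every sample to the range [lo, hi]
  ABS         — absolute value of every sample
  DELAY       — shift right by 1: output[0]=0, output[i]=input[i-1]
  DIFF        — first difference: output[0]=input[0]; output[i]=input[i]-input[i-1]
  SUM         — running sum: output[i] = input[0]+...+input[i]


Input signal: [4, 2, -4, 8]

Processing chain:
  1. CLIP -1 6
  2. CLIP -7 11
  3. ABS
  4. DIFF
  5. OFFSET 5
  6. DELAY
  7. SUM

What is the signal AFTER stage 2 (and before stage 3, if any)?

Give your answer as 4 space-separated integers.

Answer: 4 2 -1 6

Derivation:
Input: [4, 2, -4, 8]
Stage 1 (CLIP -1 6): clip(4,-1,6)=4, clip(2,-1,6)=2, clip(-4,-1,6)=-1, clip(8,-1,6)=6 -> [4, 2, -1, 6]
Stage 2 (CLIP -7 11): clip(4,-7,11)=4, clip(2,-7,11)=2, clip(-1,-7,11)=-1, clip(6,-7,11)=6 -> [4, 2, -1, 6]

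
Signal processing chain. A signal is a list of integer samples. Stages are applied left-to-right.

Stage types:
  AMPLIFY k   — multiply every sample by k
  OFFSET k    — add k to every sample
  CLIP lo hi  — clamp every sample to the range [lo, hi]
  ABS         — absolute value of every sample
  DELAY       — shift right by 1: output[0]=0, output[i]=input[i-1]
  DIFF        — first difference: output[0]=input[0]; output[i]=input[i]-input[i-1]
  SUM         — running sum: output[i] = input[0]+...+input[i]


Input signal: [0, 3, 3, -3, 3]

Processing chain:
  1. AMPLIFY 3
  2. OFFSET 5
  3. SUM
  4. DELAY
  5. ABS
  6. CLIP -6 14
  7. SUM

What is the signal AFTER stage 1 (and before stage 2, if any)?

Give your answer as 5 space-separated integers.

Answer: 0 9 9 -9 9

Derivation:
Input: [0, 3, 3, -3, 3]
Stage 1 (AMPLIFY 3): 0*3=0, 3*3=9, 3*3=9, -3*3=-9, 3*3=9 -> [0, 9, 9, -9, 9]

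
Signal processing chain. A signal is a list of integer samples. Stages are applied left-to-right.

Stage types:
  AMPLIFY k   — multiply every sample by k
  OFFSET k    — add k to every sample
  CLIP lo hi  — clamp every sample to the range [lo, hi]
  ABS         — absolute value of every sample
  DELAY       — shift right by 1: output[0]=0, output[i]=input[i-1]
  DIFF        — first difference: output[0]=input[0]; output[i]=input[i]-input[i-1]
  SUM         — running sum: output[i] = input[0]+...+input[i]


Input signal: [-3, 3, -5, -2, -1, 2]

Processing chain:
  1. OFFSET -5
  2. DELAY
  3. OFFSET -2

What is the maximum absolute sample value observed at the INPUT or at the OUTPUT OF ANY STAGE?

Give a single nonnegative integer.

Answer: 12

Derivation:
Input: [-3, 3, -5, -2, -1, 2] (max |s|=5)
Stage 1 (OFFSET -5): -3+-5=-8, 3+-5=-2, -5+-5=-10, -2+-5=-7, -1+-5=-6, 2+-5=-3 -> [-8, -2, -10, -7, -6, -3] (max |s|=10)
Stage 2 (DELAY): [0, -8, -2, -10, -7, -6] = [0, -8, -2, -10, -7, -6] -> [0, -8, -2, -10, -7, -6] (max |s|=10)
Stage 3 (OFFSET -2): 0+-2=-2, -8+-2=-10, -2+-2=-4, -10+-2=-12, -7+-2=-9, -6+-2=-8 -> [-2, -10, -4, -12, -9, -8] (max |s|=12)
Overall max amplitude: 12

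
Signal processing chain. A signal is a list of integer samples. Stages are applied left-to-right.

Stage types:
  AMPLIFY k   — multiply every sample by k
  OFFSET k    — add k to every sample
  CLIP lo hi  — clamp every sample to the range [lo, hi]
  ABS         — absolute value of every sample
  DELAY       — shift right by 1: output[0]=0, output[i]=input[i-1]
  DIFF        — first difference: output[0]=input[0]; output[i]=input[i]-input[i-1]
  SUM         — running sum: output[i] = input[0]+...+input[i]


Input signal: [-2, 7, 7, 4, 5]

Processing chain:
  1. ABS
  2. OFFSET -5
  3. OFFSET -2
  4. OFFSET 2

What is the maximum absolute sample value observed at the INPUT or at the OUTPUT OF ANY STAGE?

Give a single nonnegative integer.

Answer: 7

Derivation:
Input: [-2, 7, 7, 4, 5] (max |s|=7)
Stage 1 (ABS): |-2|=2, |7|=7, |7|=7, |4|=4, |5|=5 -> [2, 7, 7, 4, 5] (max |s|=7)
Stage 2 (OFFSET -5): 2+-5=-3, 7+-5=2, 7+-5=2, 4+-5=-1, 5+-5=0 -> [-3, 2, 2, -1, 0] (max |s|=3)
Stage 3 (OFFSET -2): -3+-2=-5, 2+-2=0, 2+-2=0, -1+-2=-3, 0+-2=-2 -> [-5, 0, 0, -3, -2] (max |s|=5)
Stage 4 (OFFSET 2): -5+2=-3, 0+2=2, 0+2=2, -3+2=-1, -2+2=0 -> [-3, 2, 2, -1, 0] (max |s|=3)
Overall max amplitude: 7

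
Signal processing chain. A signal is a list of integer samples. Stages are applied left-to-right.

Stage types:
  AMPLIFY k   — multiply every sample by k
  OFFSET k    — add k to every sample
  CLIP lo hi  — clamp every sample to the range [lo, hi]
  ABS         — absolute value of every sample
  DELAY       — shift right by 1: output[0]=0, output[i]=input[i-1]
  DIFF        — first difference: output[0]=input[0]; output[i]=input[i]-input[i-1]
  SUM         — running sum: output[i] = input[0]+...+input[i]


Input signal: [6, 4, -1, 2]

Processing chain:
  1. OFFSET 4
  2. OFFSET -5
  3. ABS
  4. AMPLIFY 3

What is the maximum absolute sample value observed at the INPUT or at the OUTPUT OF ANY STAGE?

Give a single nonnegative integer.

Input: [6, 4, -1, 2] (max |s|=6)
Stage 1 (OFFSET 4): 6+4=10, 4+4=8, -1+4=3, 2+4=6 -> [10, 8, 3, 6] (max |s|=10)
Stage 2 (OFFSET -5): 10+-5=5, 8+-5=3, 3+-5=-2, 6+-5=1 -> [5, 3, -2, 1] (max |s|=5)
Stage 3 (ABS): |5|=5, |3|=3, |-2|=2, |1|=1 -> [5, 3, 2, 1] (max |s|=5)
Stage 4 (AMPLIFY 3): 5*3=15, 3*3=9, 2*3=6, 1*3=3 -> [15, 9, 6, 3] (max |s|=15)
Overall max amplitude: 15

Answer: 15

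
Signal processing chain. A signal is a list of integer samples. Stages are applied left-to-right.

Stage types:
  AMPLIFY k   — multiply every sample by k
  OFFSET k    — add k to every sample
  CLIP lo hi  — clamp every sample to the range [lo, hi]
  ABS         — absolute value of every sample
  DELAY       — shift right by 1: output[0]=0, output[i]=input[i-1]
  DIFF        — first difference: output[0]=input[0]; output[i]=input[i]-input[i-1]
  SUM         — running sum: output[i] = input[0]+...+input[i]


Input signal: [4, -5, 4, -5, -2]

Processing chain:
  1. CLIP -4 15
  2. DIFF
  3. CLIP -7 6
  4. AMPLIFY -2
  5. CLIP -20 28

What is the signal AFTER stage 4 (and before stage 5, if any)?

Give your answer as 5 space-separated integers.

Input: [4, -5, 4, -5, -2]
Stage 1 (CLIP -4 15): clip(4,-4,15)=4, clip(-5,-4,15)=-4, clip(4,-4,15)=4, clip(-5,-4,15)=-4, clip(-2,-4,15)=-2 -> [4, -4, 4, -4, -2]
Stage 2 (DIFF): s[0]=4, -4-4=-8, 4--4=8, -4-4=-8, -2--4=2 -> [4, -8, 8, -8, 2]
Stage 3 (CLIP -7 6): clip(4,-7,6)=4, clip(-8,-7,6)=-7, clip(8,-7,6)=6, clip(-8,-7,6)=-7, clip(2,-7,6)=2 -> [4, -7, 6, -7, 2]
Stage 4 (AMPLIFY -2): 4*-2=-8, -7*-2=14, 6*-2=-12, -7*-2=14, 2*-2=-4 -> [-8, 14, -12, 14, -4]

Answer: -8 14 -12 14 -4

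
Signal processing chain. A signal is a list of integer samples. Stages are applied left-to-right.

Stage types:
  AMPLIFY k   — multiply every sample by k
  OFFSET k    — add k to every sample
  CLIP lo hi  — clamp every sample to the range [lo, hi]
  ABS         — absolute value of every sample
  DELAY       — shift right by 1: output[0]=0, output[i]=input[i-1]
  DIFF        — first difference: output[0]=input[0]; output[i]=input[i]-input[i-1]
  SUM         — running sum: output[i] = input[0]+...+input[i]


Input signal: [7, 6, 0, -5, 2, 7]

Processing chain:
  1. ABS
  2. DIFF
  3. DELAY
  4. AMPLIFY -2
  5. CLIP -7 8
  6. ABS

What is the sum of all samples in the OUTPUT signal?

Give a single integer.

Answer: 30

Derivation:
Input: [7, 6, 0, -5, 2, 7]
Stage 1 (ABS): |7|=7, |6|=6, |0|=0, |-5|=5, |2|=2, |7|=7 -> [7, 6, 0, 5, 2, 7]
Stage 2 (DIFF): s[0]=7, 6-7=-1, 0-6=-6, 5-0=5, 2-5=-3, 7-2=5 -> [7, -1, -6, 5, -3, 5]
Stage 3 (DELAY): [0, 7, -1, -6, 5, -3] = [0, 7, -1, -6, 5, -3] -> [0, 7, -1, -6, 5, -3]
Stage 4 (AMPLIFY -2): 0*-2=0, 7*-2=-14, -1*-2=2, -6*-2=12, 5*-2=-10, -3*-2=6 -> [0, -14, 2, 12, -10, 6]
Stage 5 (CLIP -7 8): clip(0,-7,8)=0, clip(-14,-7,8)=-7, clip(2,-7,8)=2, clip(12,-7,8)=8, clip(-10,-7,8)=-7, clip(6,-7,8)=6 -> [0, -7, 2, 8, -7, 6]
Stage 6 (ABS): |0|=0, |-7|=7, |2|=2, |8|=8, |-7|=7, |6|=6 -> [0, 7, 2, 8, 7, 6]
Output sum: 30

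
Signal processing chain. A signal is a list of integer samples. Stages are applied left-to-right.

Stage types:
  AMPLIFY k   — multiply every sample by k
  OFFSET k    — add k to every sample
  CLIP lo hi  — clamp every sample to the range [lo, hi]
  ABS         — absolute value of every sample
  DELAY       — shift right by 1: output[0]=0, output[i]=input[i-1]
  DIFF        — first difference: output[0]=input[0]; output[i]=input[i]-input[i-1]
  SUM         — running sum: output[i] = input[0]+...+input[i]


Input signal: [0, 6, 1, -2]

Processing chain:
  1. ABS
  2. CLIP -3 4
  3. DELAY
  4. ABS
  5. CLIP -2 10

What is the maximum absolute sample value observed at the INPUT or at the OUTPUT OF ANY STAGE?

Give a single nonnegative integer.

Answer: 6

Derivation:
Input: [0, 6, 1, -2] (max |s|=6)
Stage 1 (ABS): |0|=0, |6|=6, |1|=1, |-2|=2 -> [0, 6, 1, 2] (max |s|=6)
Stage 2 (CLIP -3 4): clip(0,-3,4)=0, clip(6,-3,4)=4, clip(1,-3,4)=1, clip(2,-3,4)=2 -> [0, 4, 1, 2] (max |s|=4)
Stage 3 (DELAY): [0, 0, 4, 1] = [0, 0, 4, 1] -> [0, 0, 4, 1] (max |s|=4)
Stage 4 (ABS): |0|=0, |0|=0, |4|=4, |1|=1 -> [0, 0, 4, 1] (max |s|=4)
Stage 5 (CLIP -2 10): clip(0,-2,10)=0, clip(0,-2,10)=0, clip(4,-2,10)=4, clip(1,-2,10)=1 -> [0, 0, 4, 1] (max |s|=4)
Overall max amplitude: 6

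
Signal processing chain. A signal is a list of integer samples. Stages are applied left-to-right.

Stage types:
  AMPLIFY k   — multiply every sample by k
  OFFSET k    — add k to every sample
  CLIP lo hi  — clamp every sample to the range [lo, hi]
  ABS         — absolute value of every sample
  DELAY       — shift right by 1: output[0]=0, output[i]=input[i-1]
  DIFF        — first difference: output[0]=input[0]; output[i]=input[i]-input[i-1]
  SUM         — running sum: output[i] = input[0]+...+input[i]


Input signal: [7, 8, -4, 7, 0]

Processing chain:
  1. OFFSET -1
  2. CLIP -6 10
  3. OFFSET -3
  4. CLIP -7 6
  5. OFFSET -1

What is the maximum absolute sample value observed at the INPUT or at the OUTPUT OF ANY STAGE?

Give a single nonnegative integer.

Answer: 8

Derivation:
Input: [7, 8, -4, 7, 0] (max |s|=8)
Stage 1 (OFFSET -1): 7+-1=6, 8+-1=7, -4+-1=-5, 7+-1=6, 0+-1=-1 -> [6, 7, -5, 6, -1] (max |s|=7)
Stage 2 (CLIP -6 10): clip(6,-6,10)=6, clip(7,-6,10)=7, clip(-5,-6,10)=-5, clip(6,-6,10)=6, clip(-1,-6,10)=-1 -> [6, 7, -5, 6, -1] (max |s|=7)
Stage 3 (OFFSET -3): 6+-3=3, 7+-3=4, -5+-3=-8, 6+-3=3, -1+-3=-4 -> [3, 4, -8, 3, -4] (max |s|=8)
Stage 4 (CLIP -7 6): clip(3,-7,6)=3, clip(4,-7,6)=4, clip(-8,-7,6)=-7, clip(3,-7,6)=3, clip(-4,-7,6)=-4 -> [3, 4, -7, 3, -4] (max |s|=7)
Stage 5 (OFFSET -1): 3+-1=2, 4+-1=3, -7+-1=-8, 3+-1=2, -4+-1=-5 -> [2, 3, -8, 2, -5] (max |s|=8)
Overall max amplitude: 8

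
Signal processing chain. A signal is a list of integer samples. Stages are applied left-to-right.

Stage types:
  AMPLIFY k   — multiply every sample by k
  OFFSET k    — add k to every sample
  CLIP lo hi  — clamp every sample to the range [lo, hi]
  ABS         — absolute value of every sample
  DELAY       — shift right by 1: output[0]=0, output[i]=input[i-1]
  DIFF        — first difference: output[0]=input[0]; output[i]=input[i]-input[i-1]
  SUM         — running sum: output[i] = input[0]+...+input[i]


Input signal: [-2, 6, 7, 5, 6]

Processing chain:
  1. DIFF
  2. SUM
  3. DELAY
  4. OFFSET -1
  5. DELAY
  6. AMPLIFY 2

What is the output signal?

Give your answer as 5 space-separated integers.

Input: [-2, 6, 7, 5, 6]
Stage 1 (DIFF): s[0]=-2, 6--2=8, 7-6=1, 5-7=-2, 6-5=1 -> [-2, 8, 1, -2, 1]
Stage 2 (SUM): sum[0..0]=-2, sum[0..1]=6, sum[0..2]=7, sum[0..3]=5, sum[0..4]=6 -> [-2, 6, 7, 5, 6]
Stage 3 (DELAY): [0, -2, 6, 7, 5] = [0, -2, 6, 7, 5] -> [0, -2, 6, 7, 5]
Stage 4 (OFFSET -1): 0+-1=-1, -2+-1=-3, 6+-1=5, 7+-1=6, 5+-1=4 -> [-1, -3, 5, 6, 4]
Stage 5 (DELAY): [0, -1, -3, 5, 6] = [0, -1, -3, 5, 6] -> [0, -1, -3, 5, 6]
Stage 6 (AMPLIFY 2): 0*2=0, -1*2=-2, -3*2=-6, 5*2=10, 6*2=12 -> [0, -2, -6, 10, 12]

Answer: 0 -2 -6 10 12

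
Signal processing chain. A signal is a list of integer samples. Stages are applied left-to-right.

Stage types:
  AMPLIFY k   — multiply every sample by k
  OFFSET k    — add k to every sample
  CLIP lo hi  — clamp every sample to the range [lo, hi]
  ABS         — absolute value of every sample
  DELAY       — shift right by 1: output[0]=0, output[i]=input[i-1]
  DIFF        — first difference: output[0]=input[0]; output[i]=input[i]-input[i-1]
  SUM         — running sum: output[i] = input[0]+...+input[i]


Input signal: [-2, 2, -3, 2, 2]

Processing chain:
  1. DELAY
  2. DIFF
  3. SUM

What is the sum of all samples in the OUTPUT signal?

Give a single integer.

Answer: -1

Derivation:
Input: [-2, 2, -3, 2, 2]
Stage 1 (DELAY): [0, -2, 2, -3, 2] = [0, -2, 2, -3, 2] -> [0, -2, 2, -3, 2]
Stage 2 (DIFF): s[0]=0, -2-0=-2, 2--2=4, -3-2=-5, 2--3=5 -> [0, -2, 4, -5, 5]
Stage 3 (SUM): sum[0..0]=0, sum[0..1]=-2, sum[0..2]=2, sum[0..3]=-3, sum[0..4]=2 -> [0, -2, 2, -3, 2]
Output sum: -1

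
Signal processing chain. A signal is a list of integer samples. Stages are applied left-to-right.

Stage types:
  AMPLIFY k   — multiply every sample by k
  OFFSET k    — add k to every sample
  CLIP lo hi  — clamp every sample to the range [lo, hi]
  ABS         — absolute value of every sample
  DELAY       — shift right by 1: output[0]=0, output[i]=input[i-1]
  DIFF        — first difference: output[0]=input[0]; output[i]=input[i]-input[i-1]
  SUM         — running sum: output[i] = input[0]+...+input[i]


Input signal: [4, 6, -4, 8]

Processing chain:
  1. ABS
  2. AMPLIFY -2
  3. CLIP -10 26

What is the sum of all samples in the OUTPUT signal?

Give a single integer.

Answer: -36

Derivation:
Input: [4, 6, -4, 8]
Stage 1 (ABS): |4|=4, |6|=6, |-4|=4, |8|=8 -> [4, 6, 4, 8]
Stage 2 (AMPLIFY -2): 4*-2=-8, 6*-2=-12, 4*-2=-8, 8*-2=-16 -> [-8, -12, -8, -16]
Stage 3 (CLIP -10 26): clip(-8,-10,26)=-8, clip(-12,-10,26)=-10, clip(-8,-10,26)=-8, clip(-16,-10,26)=-10 -> [-8, -10, -8, -10]
Output sum: -36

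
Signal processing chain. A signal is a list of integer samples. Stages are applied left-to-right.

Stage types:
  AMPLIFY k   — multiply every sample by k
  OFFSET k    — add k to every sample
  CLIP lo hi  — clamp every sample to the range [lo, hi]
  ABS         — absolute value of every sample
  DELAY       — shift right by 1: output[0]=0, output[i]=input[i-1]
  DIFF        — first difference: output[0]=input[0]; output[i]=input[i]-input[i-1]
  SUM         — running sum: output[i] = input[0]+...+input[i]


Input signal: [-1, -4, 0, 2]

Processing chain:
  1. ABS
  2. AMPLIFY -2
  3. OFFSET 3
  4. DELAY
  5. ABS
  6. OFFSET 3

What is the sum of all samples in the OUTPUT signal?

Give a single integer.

Answer: 21

Derivation:
Input: [-1, -4, 0, 2]
Stage 1 (ABS): |-1|=1, |-4|=4, |0|=0, |2|=2 -> [1, 4, 0, 2]
Stage 2 (AMPLIFY -2): 1*-2=-2, 4*-2=-8, 0*-2=0, 2*-2=-4 -> [-2, -8, 0, -4]
Stage 3 (OFFSET 3): -2+3=1, -8+3=-5, 0+3=3, -4+3=-1 -> [1, -5, 3, -1]
Stage 4 (DELAY): [0, 1, -5, 3] = [0, 1, -5, 3] -> [0, 1, -5, 3]
Stage 5 (ABS): |0|=0, |1|=1, |-5|=5, |3|=3 -> [0, 1, 5, 3]
Stage 6 (OFFSET 3): 0+3=3, 1+3=4, 5+3=8, 3+3=6 -> [3, 4, 8, 6]
Output sum: 21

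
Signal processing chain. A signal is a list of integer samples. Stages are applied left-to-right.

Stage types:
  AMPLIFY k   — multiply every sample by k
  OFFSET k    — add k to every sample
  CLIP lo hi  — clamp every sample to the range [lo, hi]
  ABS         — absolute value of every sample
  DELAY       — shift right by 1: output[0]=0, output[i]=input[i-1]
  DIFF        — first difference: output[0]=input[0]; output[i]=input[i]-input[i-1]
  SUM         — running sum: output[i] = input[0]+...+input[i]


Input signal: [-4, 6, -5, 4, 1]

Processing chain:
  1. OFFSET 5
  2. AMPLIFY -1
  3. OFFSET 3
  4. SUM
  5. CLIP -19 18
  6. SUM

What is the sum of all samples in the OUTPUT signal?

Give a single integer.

Input: [-4, 6, -5, 4, 1]
Stage 1 (OFFSET 5): -4+5=1, 6+5=11, -5+5=0, 4+5=9, 1+5=6 -> [1, 11, 0, 9, 6]
Stage 2 (AMPLIFY -1): 1*-1=-1, 11*-1=-11, 0*-1=0, 9*-1=-9, 6*-1=-6 -> [-1, -11, 0, -9, -6]
Stage 3 (OFFSET 3): -1+3=2, -11+3=-8, 0+3=3, -9+3=-6, -6+3=-3 -> [2, -8, 3, -6, -3]
Stage 4 (SUM): sum[0..0]=2, sum[0..1]=-6, sum[0..2]=-3, sum[0..3]=-9, sum[0..4]=-12 -> [2, -6, -3, -9, -12]
Stage 5 (CLIP -19 18): clip(2,-19,18)=2, clip(-6,-19,18)=-6, clip(-3,-19,18)=-3, clip(-9,-19,18)=-9, clip(-12,-19,18)=-12 -> [2, -6, -3, -9, -12]
Stage 6 (SUM): sum[0..0]=2, sum[0..1]=-4, sum[0..2]=-7, sum[0..3]=-16, sum[0..4]=-28 -> [2, -4, -7, -16, -28]
Output sum: -53

Answer: -53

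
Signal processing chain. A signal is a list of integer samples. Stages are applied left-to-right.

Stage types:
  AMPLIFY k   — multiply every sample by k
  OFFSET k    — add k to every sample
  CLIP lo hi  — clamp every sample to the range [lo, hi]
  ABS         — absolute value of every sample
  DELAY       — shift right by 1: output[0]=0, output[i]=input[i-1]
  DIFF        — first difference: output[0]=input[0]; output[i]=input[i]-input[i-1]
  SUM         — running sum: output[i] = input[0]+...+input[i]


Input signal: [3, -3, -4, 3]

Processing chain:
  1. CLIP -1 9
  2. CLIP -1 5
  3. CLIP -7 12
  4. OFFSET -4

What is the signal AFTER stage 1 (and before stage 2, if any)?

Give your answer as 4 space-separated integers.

Input: [3, -3, -4, 3]
Stage 1 (CLIP -1 9): clip(3,-1,9)=3, clip(-3,-1,9)=-1, clip(-4,-1,9)=-1, clip(3,-1,9)=3 -> [3, -1, -1, 3]

Answer: 3 -1 -1 3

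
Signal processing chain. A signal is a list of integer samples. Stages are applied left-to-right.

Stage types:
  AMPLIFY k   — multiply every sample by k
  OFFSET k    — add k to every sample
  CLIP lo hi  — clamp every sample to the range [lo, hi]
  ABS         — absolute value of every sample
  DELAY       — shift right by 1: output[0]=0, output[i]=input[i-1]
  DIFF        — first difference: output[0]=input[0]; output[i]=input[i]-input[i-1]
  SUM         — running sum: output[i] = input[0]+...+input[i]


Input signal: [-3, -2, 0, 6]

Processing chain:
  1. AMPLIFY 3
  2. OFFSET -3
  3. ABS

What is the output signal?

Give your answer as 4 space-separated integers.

Input: [-3, -2, 0, 6]
Stage 1 (AMPLIFY 3): -3*3=-9, -2*3=-6, 0*3=0, 6*3=18 -> [-9, -6, 0, 18]
Stage 2 (OFFSET -3): -9+-3=-12, -6+-3=-9, 0+-3=-3, 18+-3=15 -> [-12, -9, -3, 15]
Stage 3 (ABS): |-12|=12, |-9|=9, |-3|=3, |15|=15 -> [12, 9, 3, 15]

Answer: 12 9 3 15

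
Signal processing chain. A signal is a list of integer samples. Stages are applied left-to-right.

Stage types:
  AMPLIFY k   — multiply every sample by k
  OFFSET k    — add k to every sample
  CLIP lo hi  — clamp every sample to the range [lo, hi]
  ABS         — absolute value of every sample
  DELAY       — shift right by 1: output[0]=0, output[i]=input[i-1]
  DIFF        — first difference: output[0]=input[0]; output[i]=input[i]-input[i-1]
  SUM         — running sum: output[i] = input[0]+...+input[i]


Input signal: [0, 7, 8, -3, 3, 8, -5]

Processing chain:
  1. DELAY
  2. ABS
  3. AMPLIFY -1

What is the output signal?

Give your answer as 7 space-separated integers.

Input: [0, 7, 8, -3, 3, 8, -5]
Stage 1 (DELAY): [0, 0, 7, 8, -3, 3, 8] = [0, 0, 7, 8, -3, 3, 8] -> [0, 0, 7, 8, -3, 3, 8]
Stage 2 (ABS): |0|=0, |0|=0, |7|=7, |8|=8, |-3|=3, |3|=3, |8|=8 -> [0, 0, 7, 8, 3, 3, 8]
Stage 3 (AMPLIFY -1): 0*-1=0, 0*-1=0, 7*-1=-7, 8*-1=-8, 3*-1=-3, 3*-1=-3, 8*-1=-8 -> [0, 0, -7, -8, -3, -3, -8]

Answer: 0 0 -7 -8 -3 -3 -8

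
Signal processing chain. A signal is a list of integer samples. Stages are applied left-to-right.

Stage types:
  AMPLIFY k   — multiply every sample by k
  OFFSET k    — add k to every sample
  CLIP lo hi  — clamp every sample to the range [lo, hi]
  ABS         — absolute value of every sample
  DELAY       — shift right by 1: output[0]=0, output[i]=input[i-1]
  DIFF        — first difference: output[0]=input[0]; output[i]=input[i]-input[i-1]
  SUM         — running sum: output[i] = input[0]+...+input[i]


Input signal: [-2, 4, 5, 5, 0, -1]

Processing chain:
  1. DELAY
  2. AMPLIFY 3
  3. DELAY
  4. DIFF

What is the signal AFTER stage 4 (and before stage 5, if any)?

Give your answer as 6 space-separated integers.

Input: [-2, 4, 5, 5, 0, -1]
Stage 1 (DELAY): [0, -2, 4, 5, 5, 0] = [0, -2, 4, 5, 5, 0] -> [0, -2, 4, 5, 5, 0]
Stage 2 (AMPLIFY 3): 0*3=0, -2*3=-6, 4*3=12, 5*3=15, 5*3=15, 0*3=0 -> [0, -6, 12, 15, 15, 0]
Stage 3 (DELAY): [0, 0, -6, 12, 15, 15] = [0, 0, -6, 12, 15, 15] -> [0, 0, -6, 12, 15, 15]
Stage 4 (DIFF): s[0]=0, 0-0=0, -6-0=-6, 12--6=18, 15-12=3, 15-15=0 -> [0, 0, -6, 18, 3, 0]

Answer: 0 0 -6 18 3 0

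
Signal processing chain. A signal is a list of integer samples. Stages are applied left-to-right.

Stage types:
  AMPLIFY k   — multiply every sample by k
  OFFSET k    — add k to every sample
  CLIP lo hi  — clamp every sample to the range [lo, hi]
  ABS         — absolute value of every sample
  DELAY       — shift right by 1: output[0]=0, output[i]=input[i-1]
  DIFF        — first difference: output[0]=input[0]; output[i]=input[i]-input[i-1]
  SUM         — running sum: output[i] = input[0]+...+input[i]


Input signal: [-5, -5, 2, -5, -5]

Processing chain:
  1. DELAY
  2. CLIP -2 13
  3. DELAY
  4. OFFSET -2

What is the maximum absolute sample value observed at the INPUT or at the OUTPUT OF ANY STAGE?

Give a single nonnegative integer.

Answer: 5

Derivation:
Input: [-5, -5, 2, -5, -5] (max |s|=5)
Stage 1 (DELAY): [0, -5, -5, 2, -5] = [0, -5, -5, 2, -5] -> [0, -5, -5, 2, -5] (max |s|=5)
Stage 2 (CLIP -2 13): clip(0,-2,13)=0, clip(-5,-2,13)=-2, clip(-5,-2,13)=-2, clip(2,-2,13)=2, clip(-5,-2,13)=-2 -> [0, -2, -2, 2, -2] (max |s|=2)
Stage 3 (DELAY): [0, 0, -2, -2, 2] = [0, 0, -2, -2, 2] -> [0, 0, -2, -2, 2] (max |s|=2)
Stage 4 (OFFSET -2): 0+-2=-2, 0+-2=-2, -2+-2=-4, -2+-2=-4, 2+-2=0 -> [-2, -2, -4, -4, 0] (max |s|=4)
Overall max amplitude: 5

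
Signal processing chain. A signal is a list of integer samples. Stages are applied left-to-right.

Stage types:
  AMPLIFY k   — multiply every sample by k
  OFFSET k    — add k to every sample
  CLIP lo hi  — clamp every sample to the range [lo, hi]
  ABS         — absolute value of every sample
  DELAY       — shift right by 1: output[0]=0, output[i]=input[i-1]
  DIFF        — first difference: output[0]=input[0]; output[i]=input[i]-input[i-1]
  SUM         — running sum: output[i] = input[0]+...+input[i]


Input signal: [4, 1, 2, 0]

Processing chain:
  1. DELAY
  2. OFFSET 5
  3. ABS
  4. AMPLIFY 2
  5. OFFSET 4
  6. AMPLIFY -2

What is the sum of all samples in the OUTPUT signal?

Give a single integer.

Input: [4, 1, 2, 0]
Stage 1 (DELAY): [0, 4, 1, 2] = [0, 4, 1, 2] -> [0, 4, 1, 2]
Stage 2 (OFFSET 5): 0+5=5, 4+5=9, 1+5=6, 2+5=7 -> [5, 9, 6, 7]
Stage 3 (ABS): |5|=5, |9|=9, |6|=6, |7|=7 -> [5, 9, 6, 7]
Stage 4 (AMPLIFY 2): 5*2=10, 9*2=18, 6*2=12, 7*2=14 -> [10, 18, 12, 14]
Stage 5 (OFFSET 4): 10+4=14, 18+4=22, 12+4=16, 14+4=18 -> [14, 22, 16, 18]
Stage 6 (AMPLIFY -2): 14*-2=-28, 22*-2=-44, 16*-2=-32, 18*-2=-36 -> [-28, -44, -32, -36]
Output sum: -140

Answer: -140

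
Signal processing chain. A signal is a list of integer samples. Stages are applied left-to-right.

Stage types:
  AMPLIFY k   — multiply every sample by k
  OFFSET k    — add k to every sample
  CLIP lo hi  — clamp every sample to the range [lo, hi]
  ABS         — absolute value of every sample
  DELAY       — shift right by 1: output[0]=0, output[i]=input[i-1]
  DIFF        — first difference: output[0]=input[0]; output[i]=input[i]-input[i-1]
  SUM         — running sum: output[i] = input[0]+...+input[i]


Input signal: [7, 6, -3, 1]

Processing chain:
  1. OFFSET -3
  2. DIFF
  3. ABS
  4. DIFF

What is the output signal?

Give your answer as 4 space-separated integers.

Answer: 4 -3 8 -5

Derivation:
Input: [7, 6, -3, 1]
Stage 1 (OFFSET -3): 7+-3=4, 6+-3=3, -3+-3=-6, 1+-3=-2 -> [4, 3, -6, -2]
Stage 2 (DIFF): s[0]=4, 3-4=-1, -6-3=-9, -2--6=4 -> [4, -1, -9, 4]
Stage 3 (ABS): |4|=4, |-1|=1, |-9|=9, |4|=4 -> [4, 1, 9, 4]
Stage 4 (DIFF): s[0]=4, 1-4=-3, 9-1=8, 4-9=-5 -> [4, -3, 8, -5]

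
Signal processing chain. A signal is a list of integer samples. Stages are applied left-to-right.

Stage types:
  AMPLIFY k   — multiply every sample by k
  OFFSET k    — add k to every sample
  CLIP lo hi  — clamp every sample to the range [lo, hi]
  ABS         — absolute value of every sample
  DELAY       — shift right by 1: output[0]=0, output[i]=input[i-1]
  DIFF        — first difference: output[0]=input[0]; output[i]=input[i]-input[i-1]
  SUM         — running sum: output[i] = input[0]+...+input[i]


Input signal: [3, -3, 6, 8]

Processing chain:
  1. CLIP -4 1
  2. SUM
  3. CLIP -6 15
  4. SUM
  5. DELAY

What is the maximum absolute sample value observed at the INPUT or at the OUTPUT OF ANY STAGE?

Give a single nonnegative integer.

Input: [3, -3, 6, 8] (max |s|=8)
Stage 1 (CLIP -4 1): clip(3,-4,1)=1, clip(-3,-4,1)=-3, clip(6,-4,1)=1, clip(8,-4,1)=1 -> [1, -3, 1, 1] (max |s|=3)
Stage 2 (SUM): sum[0..0]=1, sum[0..1]=-2, sum[0..2]=-1, sum[0..3]=0 -> [1, -2, -1, 0] (max |s|=2)
Stage 3 (CLIP -6 15): clip(1,-6,15)=1, clip(-2,-6,15)=-2, clip(-1,-6,15)=-1, clip(0,-6,15)=0 -> [1, -2, -1, 0] (max |s|=2)
Stage 4 (SUM): sum[0..0]=1, sum[0..1]=-1, sum[0..2]=-2, sum[0..3]=-2 -> [1, -1, -2, -2] (max |s|=2)
Stage 5 (DELAY): [0, 1, -1, -2] = [0, 1, -1, -2] -> [0, 1, -1, -2] (max |s|=2)
Overall max amplitude: 8

Answer: 8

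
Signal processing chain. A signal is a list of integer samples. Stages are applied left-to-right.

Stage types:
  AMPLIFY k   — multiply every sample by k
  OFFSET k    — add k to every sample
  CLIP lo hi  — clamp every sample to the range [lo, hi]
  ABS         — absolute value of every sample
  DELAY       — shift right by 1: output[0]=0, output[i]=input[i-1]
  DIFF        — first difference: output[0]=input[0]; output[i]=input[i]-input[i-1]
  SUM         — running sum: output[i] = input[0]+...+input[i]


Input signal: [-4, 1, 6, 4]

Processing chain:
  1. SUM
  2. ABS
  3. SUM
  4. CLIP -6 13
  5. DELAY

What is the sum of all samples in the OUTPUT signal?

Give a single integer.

Input: [-4, 1, 6, 4]
Stage 1 (SUM): sum[0..0]=-4, sum[0..1]=-3, sum[0..2]=3, sum[0..3]=7 -> [-4, -3, 3, 7]
Stage 2 (ABS): |-4|=4, |-3|=3, |3|=3, |7|=7 -> [4, 3, 3, 7]
Stage 3 (SUM): sum[0..0]=4, sum[0..1]=7, sum[0..2]=10, sum[0..3]=17 -> [4, 7, 10, 17]
Stage 4 (CLIP -6 13): clip(4,-6,13)=4, clip(7,-6,13)=7, clip(10,-6,13)=10, clip(17,-6,13)=13 -> [4, 7, 10, 13]
Stage 5 (DELAY): [0, 4, 7, 10] = [0, 4, 7, 10] -> [0, 4, 7, 10]
Output sum: 21

Answer: 21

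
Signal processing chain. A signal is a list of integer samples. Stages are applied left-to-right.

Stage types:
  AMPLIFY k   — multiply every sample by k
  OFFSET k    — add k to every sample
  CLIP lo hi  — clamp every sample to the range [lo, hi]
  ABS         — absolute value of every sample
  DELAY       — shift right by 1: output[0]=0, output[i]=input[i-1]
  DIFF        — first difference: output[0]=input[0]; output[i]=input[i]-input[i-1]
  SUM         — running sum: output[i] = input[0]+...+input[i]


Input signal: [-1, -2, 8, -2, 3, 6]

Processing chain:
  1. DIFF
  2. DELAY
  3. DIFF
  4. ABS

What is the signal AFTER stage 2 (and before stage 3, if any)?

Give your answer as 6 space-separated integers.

Answer: 0 -1 -1 10 -10 5

Derivation:
Input: [-1, -2, 8, -2, 3, 6]
Stage 1 (DIFF): s[0]=-1, -2--1=-1, 8--2=10, -2-8=-10, 3--2=5, 6-3=3 -> [-1, -1, 10, -10, 5, 3]
Stage 2 (DELAY): [0, -1, -1, 10, -10, 5] = [0, -1, -1, 10, -10, 5] -> [0, -1, -1, 10, -10, 5]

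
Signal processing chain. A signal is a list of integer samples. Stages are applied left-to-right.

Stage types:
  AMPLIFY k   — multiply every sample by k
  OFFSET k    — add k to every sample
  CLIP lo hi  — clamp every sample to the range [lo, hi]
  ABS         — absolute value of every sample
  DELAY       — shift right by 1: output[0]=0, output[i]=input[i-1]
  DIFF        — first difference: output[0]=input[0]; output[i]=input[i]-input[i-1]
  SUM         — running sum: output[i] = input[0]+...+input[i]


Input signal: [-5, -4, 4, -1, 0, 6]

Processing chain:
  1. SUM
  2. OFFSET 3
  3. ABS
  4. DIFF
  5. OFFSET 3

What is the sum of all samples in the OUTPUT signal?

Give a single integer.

Answer: 21

Derivation:
Input: [-5, -4, 4, -1, 0, 6]
Stage 1 (SUM): sum[0..0]=-5, sum[0..1]=-9, sum[0..2]=-5, sum[0..3]=-6, sum[0..4]=-6, sum[0..5]=0 -> [-5, -9, -5, -6, -6, 0]
Stage 2 (OFFSET 3): -5+3=-2, -9+3=-6, -5+3=-2, -6+3=-3, -6+3=-3, 0+3=3 -> [-2, -6, -2, -3, -3, 3]
Stage 3 (ABS): |-2|=2, |-6|=6, |-2|=2, |-3|=3, |-3|=3, |3|=3 -> [2, 6, 2, 3, 3, 3]
Stage 4 (DIFF): s[0]=2, 6-2=4, 2-6=-4, 3-2=1, 3-3=0, 3-3=0 -> [2, 4, -4, 1, 0, 0]
Stage 5 (OFFSET 3): 2+3=5, 4+3=7, -4+3=-1, 1+3=4, 0+3=3, 0+3=3 -> [5, 7, -1, 4, 3, 3]
Output sum: 21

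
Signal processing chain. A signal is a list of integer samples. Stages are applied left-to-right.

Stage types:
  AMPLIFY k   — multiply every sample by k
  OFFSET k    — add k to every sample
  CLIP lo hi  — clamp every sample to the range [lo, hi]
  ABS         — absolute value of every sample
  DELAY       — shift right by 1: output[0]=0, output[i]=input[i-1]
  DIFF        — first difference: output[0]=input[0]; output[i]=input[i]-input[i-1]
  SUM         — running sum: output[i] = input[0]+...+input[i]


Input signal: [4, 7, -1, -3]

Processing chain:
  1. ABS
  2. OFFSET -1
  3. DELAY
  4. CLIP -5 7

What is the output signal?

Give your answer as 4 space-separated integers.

Input: [4, 7, -1, -3]
Stage 1 (ABS): |4|=4, |7|=7, |-1|=1, |-3|=3 -> [4, 7, 1, 3]
Stage 2 (OFFSET -1): 4+-1=3, 7+-1=6, 1+-1=0, 3+-1=2 -> [3, 6, 0, 2]
Stage 3 (DELAY): [0, 3, 6, 0] = [0, 3, 6, 0] -> [0, 3, 6, 0]
Stage 4 (CLIP -5 7): clip(0,-5,7)=0, clip(3,-5,7)=3, clip(6,-5,7)=6, clip(0,-5,7)=0 -> [0, 3, 6, 0]

Answer: 0 3 6 0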